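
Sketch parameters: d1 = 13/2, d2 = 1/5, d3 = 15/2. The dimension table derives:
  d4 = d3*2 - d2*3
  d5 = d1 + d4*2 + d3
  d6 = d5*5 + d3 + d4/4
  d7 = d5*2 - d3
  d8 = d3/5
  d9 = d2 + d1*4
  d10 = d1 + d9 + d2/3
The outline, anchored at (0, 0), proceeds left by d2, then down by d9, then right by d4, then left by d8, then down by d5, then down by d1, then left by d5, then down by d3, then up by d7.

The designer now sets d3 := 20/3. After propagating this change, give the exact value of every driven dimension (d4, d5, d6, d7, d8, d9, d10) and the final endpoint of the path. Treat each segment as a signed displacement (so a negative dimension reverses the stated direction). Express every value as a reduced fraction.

Apply edit: d3 := 20/3
  d4 = d3*2 - d2*3 = 191/15
  d5 = d1 + d4*2 + d3 = 1159/30
  d6 = d5*5 + d3 + d4/4 = 12181/60
  d7 = d5*2 - d3 = 353/5
  d8 = d3/5 = 4/3
  d9 = d2 + d1*4 = 131/5
  d10 = d1 + d9 + d2/3 = 983/30
Walk from origin (0, 0):
  seg 1: left by d2 = 1/5 → (-1/5, 0)
  seg 2: down by d9 = 131/5 → (-1/5, -131/5)
  seg 3: right by d4 = 191/15 → (188/15, -131/5)
  seg 4: left by d8 = 4/3 → (56/5, -131/5)
  seg 5: down by d5 = 1159/30 → (56/5, -389/6)
  seg 6: down by d1 = 13/2 → (56/5, -214/3)
  seg 7: left by d5 = 1159/30 → (-823/30, -214/3)
  seg 8: down by d3 = 20/3 → (-823/30, -78)
  seg 9: up by d7 = 353/5 → (-823/30, -37/5)

d4 = 191/15
d5 = 1159/30
d6 = 12181/60
d7 = 353/5
d8 = 4/3
d9 = 131/5
d10 = 983/30
endpoint = (-823/30, -37/5)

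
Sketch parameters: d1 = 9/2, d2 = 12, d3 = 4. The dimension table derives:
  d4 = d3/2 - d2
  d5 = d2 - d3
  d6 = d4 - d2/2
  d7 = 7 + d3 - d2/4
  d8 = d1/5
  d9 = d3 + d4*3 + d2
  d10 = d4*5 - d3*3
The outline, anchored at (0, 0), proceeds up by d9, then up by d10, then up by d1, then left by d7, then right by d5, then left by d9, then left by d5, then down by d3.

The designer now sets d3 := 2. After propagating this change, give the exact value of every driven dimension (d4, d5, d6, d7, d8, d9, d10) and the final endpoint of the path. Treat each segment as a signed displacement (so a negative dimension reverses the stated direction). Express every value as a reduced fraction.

Apply edit: d3 := 2
  d4 = d3/2 - d2 = -11
  d5 = d2 - d3 = 10
  d6 = d4 - d2/2 = -17
  d7 = 7 + d3 - d2/4 = 6
  d8 = d1/5 = 9/10
  d9 = d3 + d4*3 + d2 = -19
  d10 = d4*5 - d3*3 = -61
Walk from origin (0, 0):
  seg 1: up by d9 = -19 → (0, -19)
  seg 2: up by d10 = -61 → (0, -80)
  seg 3: up by d1 = 9/2 → (0, -151/2)
  seg 4: left by d7 = 6 → (-6, -151/2)
  seg 5: right by d5 = 10 → (4, -151/2)
  seg 6: left by d9 = -19 → (23, -151/2)
  seg 7: left by d5 = 10 → (13, -151/2)
  seg 8: down by d3 = 2 → (13, -155/2)

d4 = -11
d5 = 10
d6 = -17
d7 = 6
d8 = 9/10
d9 = -19
d10 = -61
endpoint = (13, -155/2)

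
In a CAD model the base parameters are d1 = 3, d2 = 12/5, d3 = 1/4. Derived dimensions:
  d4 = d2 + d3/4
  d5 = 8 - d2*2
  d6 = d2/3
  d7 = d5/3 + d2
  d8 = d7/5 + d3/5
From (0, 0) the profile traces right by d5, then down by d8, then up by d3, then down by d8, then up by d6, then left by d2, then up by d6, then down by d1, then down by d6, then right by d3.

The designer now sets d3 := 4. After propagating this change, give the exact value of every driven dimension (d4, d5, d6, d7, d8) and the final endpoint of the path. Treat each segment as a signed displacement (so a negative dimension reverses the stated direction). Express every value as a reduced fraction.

d4 = 17/5
d5 = 16/5
d6 = 4/5
d7 = 52/15
d8 = 112/75
endpoint = (24/5, -89/75)

Apply edit: d3 := 4
  d4 = d2 + d3/4 = 17/5
  d5 = 8 - d2*2 = 16/5
  d6 = d2/3 = 4/5
  d7 = d5/3 + d2 = 52/15
  d8 = d7/5 + d3/5 = 112/75
Walk from origin (0, 0):
  seg 1: right by d5 = 16/5 → (16/5, 0)
  seg 2: down by d8 = 112/75 → (16/5, -112/75)
  seg 3: up by d3 = 4 → (16/5, 188/75)
  seg 4: down by d8 = 112/75 → (16/5, 76/75)
  seg 5: up by d6 = 4/5 → (16/5, 136/75)
  seg 6: left by d2 = 12/5 → (4/5, 136/75)
  seg 7: up by d6 = 4/5 → (4/5, 196/75)
  seg 8: down by d1 = 3 → (4/5, -29/75)
  seg 9: down by d6 = 4/5 → (4/5, -89/75)
  seg 10: right by d3 = 4 → (24/5, -89/75)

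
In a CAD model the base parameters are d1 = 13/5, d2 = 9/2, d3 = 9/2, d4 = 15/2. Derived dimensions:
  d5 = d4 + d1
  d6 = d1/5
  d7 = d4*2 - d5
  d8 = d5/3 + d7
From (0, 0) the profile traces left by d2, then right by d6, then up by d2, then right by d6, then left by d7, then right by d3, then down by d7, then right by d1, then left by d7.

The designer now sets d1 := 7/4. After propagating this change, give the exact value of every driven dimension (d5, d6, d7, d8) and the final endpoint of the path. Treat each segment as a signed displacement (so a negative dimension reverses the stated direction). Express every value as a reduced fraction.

Apply edit: d1 := 7/4
  d5 = d4 + d1 = 37/4
  d6 = d1/5 = 7/20
  d7 = d4*2 - d5 = 23/4
  d8 = d5/3 + d7 = 53/6
Walk from origin (0, 0):
  seg 1: left by d2 = 9/2 → (-9/2, 0)
  seg 2: right by d6 = 7/20 → (-83/20, 0)
  seg 3: up by d2 = 9/2 → (-83/20, 9/2)
  seg 4: right by d6 = 7/20 → (-19/5, 9/2)
  seg 5: left by d7 = 23/4 → (-191/20, 9/2)
  seg 6: right by d3 = 9/2 → (-101/20, 9/2)
  seg 7: down by d7 = 23/4 → (-101/20, -5/4)
  seg 8: right by d1 = 7/4 → (-33/10, -5/4)
  seg 9: left by d7 = 23/4 → (-181/20, -5/4)

d5 = 37/4
d6 = 7/20
d7 = 23/4
d8 = 53/6
endpoint = (-181/20, -5/4)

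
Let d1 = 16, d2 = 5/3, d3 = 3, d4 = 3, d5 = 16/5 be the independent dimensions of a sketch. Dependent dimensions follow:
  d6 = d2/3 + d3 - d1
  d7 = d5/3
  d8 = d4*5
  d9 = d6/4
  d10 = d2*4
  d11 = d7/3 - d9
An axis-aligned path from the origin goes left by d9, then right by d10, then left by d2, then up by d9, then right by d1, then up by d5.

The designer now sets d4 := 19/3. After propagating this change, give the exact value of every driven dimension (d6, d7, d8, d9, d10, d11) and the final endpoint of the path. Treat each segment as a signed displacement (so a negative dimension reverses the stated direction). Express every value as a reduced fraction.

d6 = -112/9
d7 = 16/15
d8 = 95/3
d9 = -28/9
d10 = 20/3
d11 = 52/15
endpoint = (217/9, 4/45)

Apply edit: d4 := 19/3
  d6 = d2/3 + d3 - d1 = -112/9
  d7 = d5/3 = 16/15
  d8 = d4*5 = 95/3
  d9 = d6/4 = -28/9
  d10 = d2*4 = 20/3
  d11 = d7/3 - d9 = 52/15
Walk from origin (0, 0):
  seg 1: left by d9 = -28/9 → (28/9, 0)
  seg 2: right by d10 = 20/3 → (88/9, 0)
  seg 3: left by d2 = 5/3 → (73/9, 0)
  seg 4: up by d9 = -28/9 → (73/9, -28/9)
  seg 5: right by d1 = 16 → (217/9, -28/9)
  seg 6: up by d5 = 16/5 → (217/9, 4/45)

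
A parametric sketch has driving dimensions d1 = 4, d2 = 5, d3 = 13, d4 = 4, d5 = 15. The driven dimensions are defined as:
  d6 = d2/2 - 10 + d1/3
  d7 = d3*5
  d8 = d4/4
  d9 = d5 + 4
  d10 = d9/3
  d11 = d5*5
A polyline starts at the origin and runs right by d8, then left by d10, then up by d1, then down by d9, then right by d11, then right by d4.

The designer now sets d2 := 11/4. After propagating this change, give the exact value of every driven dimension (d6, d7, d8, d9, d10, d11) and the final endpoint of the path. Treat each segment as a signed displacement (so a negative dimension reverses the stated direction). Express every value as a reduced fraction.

d6 = -175/24
d7 = 65
d8 = 1
d9 = 19
d10 = 19/3
d11 = 75
endpoint = (221/3, -15)

Apply edit: d2 := 11/4
  d6 = d2/2 - 10 + d1/3 = -175/24
  d7 = d3*5 = 65
  d8 = d4/4 = 1
  d9 = d5 + 4 = 19
  d10 = d9/3 = 19/3
  d11 = d5*5 = 75
Walk from origin (0, 0):
  seg 1: right by d8 = 1 → (1, 0)
  seg 2: left by d10 = 19/3 → (-16/3, 0)
  seg 3: up by d1 = 4 → (-16/3, 4)
  seg 4: down by d9 = 19 → (-16/3, -15)
  seg 5: right by d11 = 75 → (209/3, -15)
  seg 6: right by d4 = 4 → (221/3, -15)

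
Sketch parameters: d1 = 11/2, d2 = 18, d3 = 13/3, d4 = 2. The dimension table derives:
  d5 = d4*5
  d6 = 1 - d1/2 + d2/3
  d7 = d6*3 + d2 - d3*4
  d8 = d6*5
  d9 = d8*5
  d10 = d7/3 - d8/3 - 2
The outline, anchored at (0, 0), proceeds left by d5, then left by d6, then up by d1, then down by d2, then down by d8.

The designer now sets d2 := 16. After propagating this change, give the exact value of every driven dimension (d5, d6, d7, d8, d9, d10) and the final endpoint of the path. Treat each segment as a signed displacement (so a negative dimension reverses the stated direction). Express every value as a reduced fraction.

d5 = 10
d6 = 43/12
d7 = 113/12
d8 = 215/12
d9 = 1075/12
d10 = -29/6
endpoint = (-163/12, -341/12)

Apply edit: d2 := 16
  d5 = d4*5 = 10
  d6 = 1 - d1/2 + d2/3 = 43/12
  d7 = d6*3 + d2 - d3*4 = 113/12
  d8 = d6*5 = 215/12
  d9 = d8*5 = 1075/12
  d10 = d7/3 - d8/3 - 2 = -29/6
Walk from origin (0, 0):
  seg 1: left by d5 = 10 → (-10, 0)
  seg 2: left by d6 = 43/12 → (-163/12, 0)
  seg 3: up by d1 = 11/2 → (-163/12, 11/2)
  seg 4: down by d2 = 16 → (-163/12, -21/2)
  seg 5: down by d8 = 215/12 → (-163/12, -341/12)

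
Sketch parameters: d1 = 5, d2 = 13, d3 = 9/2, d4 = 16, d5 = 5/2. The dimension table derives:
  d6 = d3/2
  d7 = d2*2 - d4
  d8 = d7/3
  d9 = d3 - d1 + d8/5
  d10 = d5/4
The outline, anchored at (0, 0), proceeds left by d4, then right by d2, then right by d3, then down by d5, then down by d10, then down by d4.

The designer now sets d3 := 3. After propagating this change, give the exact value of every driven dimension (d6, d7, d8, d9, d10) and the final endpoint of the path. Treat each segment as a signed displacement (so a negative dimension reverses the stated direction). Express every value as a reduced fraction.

Apply edit: d3 := 3
  d6 = d3/2 = 3/2
  d7 = d2*2 - d4 = 10
  d8 = d7/3 = 10/3
  d9 = d3 - d1 + d8/5 = -4/3
  d10 = d5/4 = 5/8
Walk from origin (0, 0):
  seg 1: left by d4 = 16 → (-16, 0)
  seg 2: right by d2 = 13 → (-3, 0)
  seg 3: right by d3 = 3 → (0, 0)
  seg 4: down by d5 = 5/2 → (0, -5/2)
  seg 5: down by d10 = 5/8 → (0, -25/8)
  seg 6: down by d4 = 16 → (0, -153/8)

d6 = 3/2
d7 = 10
d8 = 10/3
d9 = -4/3
d10 = 5/8
endpoint = (0, -153/8)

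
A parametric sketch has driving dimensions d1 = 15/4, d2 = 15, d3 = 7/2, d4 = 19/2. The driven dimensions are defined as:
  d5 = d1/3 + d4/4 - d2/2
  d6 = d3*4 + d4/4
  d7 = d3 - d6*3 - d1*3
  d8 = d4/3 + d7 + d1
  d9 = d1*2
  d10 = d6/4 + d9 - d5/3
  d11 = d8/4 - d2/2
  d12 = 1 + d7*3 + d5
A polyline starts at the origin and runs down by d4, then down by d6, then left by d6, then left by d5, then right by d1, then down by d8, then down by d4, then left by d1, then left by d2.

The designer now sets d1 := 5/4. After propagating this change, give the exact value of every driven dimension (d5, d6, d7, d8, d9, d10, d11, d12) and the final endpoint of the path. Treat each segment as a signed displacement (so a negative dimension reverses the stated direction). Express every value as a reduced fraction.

Apply edit: d1 := 5/4
  d5 = d1/3 + d4/4 - d2/2 = -113/24
  d6 = d3*4 + d4/4 = 131/8
  d7 = d3 - d6*3 - d1*3 = -395/8
  d8 = d4/3 + d7 + d1 = -1079/24
  d9 = d1*2 = 5/2
  d10 = d6/4 + d9 - d5/3 = 2351/288
  d11 = d8/4 - d2/2 = -1799/96
  d12 = 1 + d7*3 + d5 = -911/6
Walk from origin (0, 0):
  seg 1: down by d4 = 19/2 → (0, -19/2)
  seg 2: down by d6 = 131/8 → (0, -207/8)
  seg 3: left by d6 = 131/8 → (-131/8, -207/8)
  seg 4: left by d5 = -113/24 → (-35/3, -207/8)
  seg 5: right by d1 = 5/4 → (-125/12, -207/8)
  seg 6: down by d8 = -1079/24 → (-125/12, 229/12)
  seg 7: down by d4 = 19/2 → (-125/12, 115/12)
  seg 8: left by d1 = 5/4 → (-35/3, 115/12)
  seg 9: left by d2 = 15 → (-80/3, 115/12)

d5 = -113/24
d6 = 131/8
d7 = -395/8
d8 = -1079/24
d9 = 5/2
d10 = 2351/288
d11 = -1799/96
d12 = -911/6
endpoint = (-80/3, 115/12)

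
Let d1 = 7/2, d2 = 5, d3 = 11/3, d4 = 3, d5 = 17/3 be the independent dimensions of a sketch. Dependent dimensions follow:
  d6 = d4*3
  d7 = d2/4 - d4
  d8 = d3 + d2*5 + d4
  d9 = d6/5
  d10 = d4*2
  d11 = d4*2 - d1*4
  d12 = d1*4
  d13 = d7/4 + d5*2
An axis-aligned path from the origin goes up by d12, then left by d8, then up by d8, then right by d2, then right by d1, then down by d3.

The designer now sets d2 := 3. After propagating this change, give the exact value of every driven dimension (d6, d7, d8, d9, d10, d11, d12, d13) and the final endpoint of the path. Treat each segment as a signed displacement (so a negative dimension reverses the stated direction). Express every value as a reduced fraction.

Apply edit: d2 := 3
  d6 = d4*3 = 9
  d7 = d2/4 - d4 = -9/4
  d8 = d3 + d2*5 + d4 = 65/3
  d9 = d6/5 = 9/5
  d10 = d4*2 = 6
  d11 = d4*2 - d1*4 = -8
  d12 = d1*4 = 14
  d13 = d7/4 + d5*2 = 517/48
Walk from origin (0, 0):
  seg 1: up by d12 = 14 → (0, 14)
  seg 2: left by d8 = 65/3 → (-65/3, 14)
  seg 3: up by d8 = 65/3 → (-65/3, 107/3)
  seg 4: right by d2 = 3 → (-56/3, 107/3)
  seg 5: right by d1 = 7/2 → (-91/6, 107/3)
  seg 6: down by d3 = 11/3 → (-91/6, 32)

d6 = 9
d7 = -9/4
d8 = 65/3
d9 = 9/5
d10 = 6
d11 = -8
d12 = 14
d13 = 517/48
endpoint = (-91/6, 32)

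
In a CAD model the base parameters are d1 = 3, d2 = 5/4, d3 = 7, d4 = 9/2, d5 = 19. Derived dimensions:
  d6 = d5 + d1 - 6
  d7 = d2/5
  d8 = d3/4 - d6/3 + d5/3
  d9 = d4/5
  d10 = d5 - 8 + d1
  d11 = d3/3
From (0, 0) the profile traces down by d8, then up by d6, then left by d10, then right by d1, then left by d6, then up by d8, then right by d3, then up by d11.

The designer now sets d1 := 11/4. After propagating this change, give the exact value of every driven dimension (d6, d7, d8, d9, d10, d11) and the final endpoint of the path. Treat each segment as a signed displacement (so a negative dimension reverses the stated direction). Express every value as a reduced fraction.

d6 = 63/4
d7 = 1/4
d8 = 17/6
d9 = 9/10
d10 = 55/4
d11 = 7/3
endpoint = (-79/4, 217/12)

Apply edit: d1 := 11/4
  d6 = d5 + d1 - 6 = 63/4
  d7 = d2/5 = 1/4
  d8 = d3/4 - d6/3 + d5/3 = 17/6
  d9 = d4/5 = 9/10
  d10 = d5 - 8 + d1 = 55/4
  d11 = d3/3 = 7/3
Walk from origin (0, 0):
  seg 1: down by d8 = 17/6 → (0, -17/6)
  seg 2: up by d6 = 63/4 → (0, 155/12)
  seg 3: left by d10 = 55/4 → (-55/4, 155/12)
  seg 4: right by d1 = 11/4 → (-11, 155/12)
  seg 5: left by d6 = 63/4 → (-107/4, 155/12)
  seg 6: up by d8 = 17/6 → (-107/4, 63/4)
  seg 7: right by d3 = 7 → (-79/4, 63/4)
  seg 8: up by d11 = 7/3 → (-79/4, 217/12)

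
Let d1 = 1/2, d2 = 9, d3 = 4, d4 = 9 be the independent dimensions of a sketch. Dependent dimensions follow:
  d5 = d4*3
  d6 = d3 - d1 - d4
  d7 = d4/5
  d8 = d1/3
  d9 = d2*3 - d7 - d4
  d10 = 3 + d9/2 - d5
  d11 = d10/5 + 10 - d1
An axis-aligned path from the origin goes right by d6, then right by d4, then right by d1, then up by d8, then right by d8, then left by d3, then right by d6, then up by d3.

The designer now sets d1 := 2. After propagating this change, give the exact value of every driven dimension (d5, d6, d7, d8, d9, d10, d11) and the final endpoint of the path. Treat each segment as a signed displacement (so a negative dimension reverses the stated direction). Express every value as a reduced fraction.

Apply edit: d1 := 2
  d5 = d4*3 = 27
  d6 = d3 - d1 - d4 = -7
  d7 = d4/5 = 9/5
  d8 = d1/3 = 2/3
  d9 = d2*3 - d7 - d4 = 81/5
  d10 = 3 + d9/2 - d5 = -159/10
  d11 = d10/5 + 10 - d1 = 241/50
Walk from origin (0, 0):
  seg 1: right by d6 = -7 → (-7, 0)
  seg 2: right by d4 = 9 → (2, 0)
  seg 3: right by d1 = 2 → (4, 0)
  seg 4: up by d8 = 2/3 → (4, 2/3)
  seg 5: right by d8 = 2/3 → (14/3, 2/3)
  seg 6: left by d3 = 4 → (2/3, 2/3)
  seg 7: right by d6 = -7 → (-19/3, 2/3)
  seg 8: up by d3 = 4 → (-19/3, 14/3)

d5 = 27
d6 = -7
d7 = 9/5
d8 = 2/3
d9 = 81/5
d10 = -159/10
d11 = 241/50
endpoint = (-19/3, 14/3)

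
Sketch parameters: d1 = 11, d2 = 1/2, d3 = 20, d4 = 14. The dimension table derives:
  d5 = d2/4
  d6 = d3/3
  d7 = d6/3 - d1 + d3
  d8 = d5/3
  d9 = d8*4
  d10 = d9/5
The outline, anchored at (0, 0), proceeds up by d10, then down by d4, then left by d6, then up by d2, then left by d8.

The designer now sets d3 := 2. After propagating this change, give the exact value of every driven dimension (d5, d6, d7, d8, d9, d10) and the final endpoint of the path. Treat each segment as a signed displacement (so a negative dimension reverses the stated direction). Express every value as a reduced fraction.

d5 = 1/8
d6 = 2/3
d7 = -79/9
d8 = 1/24
d9 = 1/6
d10 = 1/30
endpoint = (-17/24, -202/15)

Apply edit: d3 := 2
  d5 = d2/4 = 1/8
  d6 = d3/3 = 2/3
  d7 = d6/3 - d1 + d3 = -79/9
  d8 = d5/3 = 1/24
  d9 = d8*4 = 1/6
  d10 = d9/5 = 1/30
Walk from origin (0, 0):
  seg 1: up by d10 = 1/30 → (0, 1/30)
  seg 2: down by d4 = 14 → (0, -419/30)
  seg 3: left by d6 = 2/3 → (-2/3, -419/30)
  seg 4: up by d2 = 1/2 → (-2/3, -202/15)
  seg 5: left by d8 = 1/24 → (-17/24, -202/15)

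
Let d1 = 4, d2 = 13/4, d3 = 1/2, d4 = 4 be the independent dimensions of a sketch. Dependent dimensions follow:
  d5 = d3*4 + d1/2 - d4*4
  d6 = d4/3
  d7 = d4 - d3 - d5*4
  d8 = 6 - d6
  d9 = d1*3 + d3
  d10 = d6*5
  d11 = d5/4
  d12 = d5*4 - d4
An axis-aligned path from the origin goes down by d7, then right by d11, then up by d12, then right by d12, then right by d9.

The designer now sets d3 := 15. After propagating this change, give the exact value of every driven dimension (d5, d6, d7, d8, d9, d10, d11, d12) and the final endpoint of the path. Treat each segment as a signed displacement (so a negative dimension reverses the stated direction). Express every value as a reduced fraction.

d5 = 46
d6 = 4/3
d7 = -195
d8 = 14/3
d9 = 27
d10 = 20/3
d11 = 23/2
d12 = 180
endpoint = (437/2, 375)

Apply edit: d3 := 15
  d5 = d3*4 + d1/2 - d4*4 = 46
  d6 = d4/3 = 4/3
  d7 = d4 - d3 - d5*4 = -195
  d8 = 6 - d6 = 14/3
  d9 = d1*3 + d3 = 27
  d10 = d6*5 = 20/3
  d11 = d5/4 = 23/2
  d12 = d5*4 - d4 = 180
Walk from origin (0, 0):
  seg 1: down by d7 = -195 → (0, 195)
  seg 2: right by d11 = 23/2 → (23/2, 195)
  seg 3: up by d12 = 180 → (23/2, 375)
  seg 4: right by d12 = 180 → (383/2, 375)
  seg 5: right by d9 = 27 → (437/2, 375)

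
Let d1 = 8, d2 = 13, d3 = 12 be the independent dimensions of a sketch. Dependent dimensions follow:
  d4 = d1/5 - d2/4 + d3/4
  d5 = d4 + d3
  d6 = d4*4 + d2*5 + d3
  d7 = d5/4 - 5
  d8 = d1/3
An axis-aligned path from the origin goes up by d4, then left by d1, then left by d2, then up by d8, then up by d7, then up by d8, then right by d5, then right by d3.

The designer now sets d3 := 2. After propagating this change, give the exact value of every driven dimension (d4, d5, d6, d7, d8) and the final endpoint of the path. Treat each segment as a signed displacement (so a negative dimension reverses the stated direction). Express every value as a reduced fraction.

Apply edit: d3 := 2
  d4 = d1/5 - d2/4 + d3/4 = -23/20
  d5 = d4 + d3 = 17/20
  d6 = d4*4 + d2*5 + d3 = 312/5
  d7 = d5/4 - 5 = -383/80
  d8 = d1/3 = 8/3
Walk from origin (0, 0):
  seg 1: up by d4 = -23/20 → (0, -23/20)
  seg 2: left by d1 = 8 → (-8, -23/20)
  seg 3: left by d2 = 13 → (-21, -23/20)
  seg 4: up by d8 = 8/3 → (-21, 91/60)
  seg 5: up by d7 = -383/80 → (-21, -157/48)
  seg 6: up by d8 = 8/3 → (-21, -29/48)
  seg 7: right by d5 = 17/20 → (-403/20, -29/48)
  seg 8: right by d3 = 2 → (-363/20, -29/48)

d4 = -23/20
d5 = 17/20
d6 = 312/5
d7 = -383/80
d8 = 8/3
endpoint = (-363/20, -29/48)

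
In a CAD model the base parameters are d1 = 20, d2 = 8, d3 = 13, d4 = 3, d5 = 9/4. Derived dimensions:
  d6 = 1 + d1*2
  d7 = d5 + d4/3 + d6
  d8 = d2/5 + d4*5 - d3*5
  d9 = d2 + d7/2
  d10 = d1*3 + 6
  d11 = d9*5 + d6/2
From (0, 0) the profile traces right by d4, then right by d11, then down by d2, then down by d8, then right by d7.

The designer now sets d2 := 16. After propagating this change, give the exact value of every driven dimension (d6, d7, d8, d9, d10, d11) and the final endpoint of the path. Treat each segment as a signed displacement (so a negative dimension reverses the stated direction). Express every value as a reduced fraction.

Apply edit: d2 := 16
  d6 = 1 + d1*2 = 41
  d7 = d5 + d4/3 + d6 = 177/4
  d8 = d2/5 + d4*5 - d3*5 = -234/5
  d9 = d2 + d7/2 = 305/8
  d10 = d1*3 + 6 = 66
  d11 = d9*5 + d6/2 = 1689/8
Walk from origin (0, 0):
  seg 1: right by d4 = 3 → (3, 0)
  seg 2: right by d11 = 1689/8 → (1713/8, 0)
  seg 3: down by d2 = 16 → (1713/8, -16)
  seg 4: down by d8 = -234/5 → (1713/8, 154/5)
  seg 5: right by d7 = 177/4 → (2067/8, 154/5)

d6 = 41
d7 = 177/4
d8 = -234/5
d9 = 305/8
d10 = 66
d11 = 1689/8
endpoint = (2067/8, 154/5)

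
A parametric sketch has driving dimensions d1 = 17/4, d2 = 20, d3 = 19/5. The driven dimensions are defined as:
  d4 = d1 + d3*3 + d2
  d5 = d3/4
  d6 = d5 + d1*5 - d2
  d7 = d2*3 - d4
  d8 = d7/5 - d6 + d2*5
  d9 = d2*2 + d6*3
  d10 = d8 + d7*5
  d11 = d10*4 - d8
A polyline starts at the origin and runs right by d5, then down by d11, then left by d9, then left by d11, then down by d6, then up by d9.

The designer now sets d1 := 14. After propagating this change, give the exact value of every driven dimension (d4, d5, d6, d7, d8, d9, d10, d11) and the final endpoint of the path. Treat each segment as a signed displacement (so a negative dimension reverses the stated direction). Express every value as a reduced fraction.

d4 = 227/5
d5 = 19/20
d6 = 1019/20
d7 = 73/5
d8 = 5197/100
d9 = 3857/20
d10 = 12497/100
d11 = 44791/100
endpoint = (-63981/100, -30601/100)

Apply edit: d1 := 14
  d4 = d1 + d3*3 + d2 = 227/5
  d5 = d3/4 = 19/20
  d6 = d5 + d1*5 - d2 = 1019/20
  d7 = d2*3 - d4 = 73/5
  d8 = d7/5 - d6 + d2*5 = 5197/100
  d9 = d2*2 + d6*3 = 3857/20
  d10 = d8 + d7*5 = 12497/100
  d11 = d10*4 - d8 = 44791/100
Walk from origin (0, 0):
  seg 1: right by d5 = 19/20 → (19/20, 0)
  seg 2: down by d11 = 44791/100 → (19/20, -44791/100)
  seg 3: left by d9 = 3857/20 → (-1919/10, -44791/100)
  seg 4: left by d11 = 44791/100 → (-63981/100, -44791/100)
  seg 5: down by d6 = 1019/20 → (-63981/100, -24943/50)
  seg 6: up by d9 = 3857/20 → (-63981/100, -30601/100)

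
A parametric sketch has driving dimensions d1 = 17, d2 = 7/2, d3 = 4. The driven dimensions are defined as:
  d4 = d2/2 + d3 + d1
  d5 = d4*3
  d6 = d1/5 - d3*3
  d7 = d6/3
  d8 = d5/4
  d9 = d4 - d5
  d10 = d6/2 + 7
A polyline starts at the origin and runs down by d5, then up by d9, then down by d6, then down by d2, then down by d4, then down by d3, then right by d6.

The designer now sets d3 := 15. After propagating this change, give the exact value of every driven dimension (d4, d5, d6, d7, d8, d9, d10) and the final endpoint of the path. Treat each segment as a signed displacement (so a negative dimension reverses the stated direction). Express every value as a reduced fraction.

Apply edit: d3 := 15
  d4 = d2/2 + d3 + d1 = 135/4
  d5 = d4*3 = 405/4
  d6 = d1/5 - d3*3 = -208/5
  d7 = d6/3 = -208/15
  d8 = d5/4 = 405/16
  d9 = d4 - d5 = -135/2
  d10 = d6/2 + 7 = -69/5
Walk from origin (0, 0):
  seg 1: down by d5 = 405/4 → (0, -405/4)
  seg 2: up by d9 = -135/2 → (0, -675/4)
  seg 3: down by d6 = -208/5 → (0, -2543/20)
  seg 4: down by d2 = 7/2 → (0, -2613/20)
  seg 5: down by d4 = 135/4 → (0, -822/5)
  seg 6: down by d3 = 15 → (0, -897/5)
  seg 7: right by d6 = -208/5 → (-208/5, -897/5)

d4 = 135/4
d5 = 405/4
d6 = -208/5
d7 = -208/15
d8 = 405/16
d9 = -135/2
d10 = -69/5
endpoint = (-208/5, -897/5)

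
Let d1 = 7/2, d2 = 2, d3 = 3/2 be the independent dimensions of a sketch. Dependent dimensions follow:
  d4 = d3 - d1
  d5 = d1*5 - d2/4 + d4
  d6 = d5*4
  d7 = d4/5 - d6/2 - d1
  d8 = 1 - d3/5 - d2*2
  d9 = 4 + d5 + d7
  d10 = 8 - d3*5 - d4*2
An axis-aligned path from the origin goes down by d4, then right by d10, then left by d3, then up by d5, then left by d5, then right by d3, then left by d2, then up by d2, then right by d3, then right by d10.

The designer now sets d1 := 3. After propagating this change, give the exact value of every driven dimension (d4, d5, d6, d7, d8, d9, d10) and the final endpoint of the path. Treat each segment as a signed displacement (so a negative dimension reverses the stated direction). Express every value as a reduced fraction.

Apply edit: d1 := 3
  d4 = d3 - d1 = -3/2
  d5 = d1*5 - d2/4 + d4 = 13
  d6 = d5*4 = 52
  d7 = d4/5 - d6/2 - d1 = -293/10
  d8 = 1 - d3/5 - d2*2 = -33/10
  d9 = 4 + d5 + d7 = -123/10
  d10 = 8 - d3*5 - d4*2 = 7/2
Walk from origin (0, 0):
  seg 1: down by d4 = -3/2 → (0, 3/2)
  seg 2: right by d10 = 7/2 → (7/2, 3/2)
  seg 3: left by d3 = 3/2 → (2, 3/2)
  seg 4: up by d5 = 13 → (2, 29/2)
  seg 5: left by d5 = 13 → (-11, 29/2)
  seg 6: right by d3 = 3/2 → (-19/2, 29/2)
  seg 7: left by d2 = 2 → (-23/2, 29/2)
  seg 8: up by d2 = 2 → (-23/2, 33/2)
  seg 9: right by d3 = 3/2 → (-10, 33/2)
  seg 10: right by d10 = 7/2 → (-13/2, 33/2)

d4 = -3/2
d5 = 13
d6 = 52
d7 = -293/10
d8 = -33/10
d9 = -123/10
d10 = 7/2
endpoint = (-13/2, 33/2)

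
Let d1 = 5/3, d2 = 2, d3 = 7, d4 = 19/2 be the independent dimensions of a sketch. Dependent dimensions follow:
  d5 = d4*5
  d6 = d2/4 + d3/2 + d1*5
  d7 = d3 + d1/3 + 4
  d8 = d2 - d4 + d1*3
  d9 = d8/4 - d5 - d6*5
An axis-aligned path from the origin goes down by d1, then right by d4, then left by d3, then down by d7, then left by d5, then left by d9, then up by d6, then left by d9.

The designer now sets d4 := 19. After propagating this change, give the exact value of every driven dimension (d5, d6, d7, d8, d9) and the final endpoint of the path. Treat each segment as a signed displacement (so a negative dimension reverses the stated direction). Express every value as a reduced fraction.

Apply edit: d4 := 19
  d5 = d4*5 = 95
  d6 = d2/4 + d3/2 + d1*5 = 37/3
  d7 = d3 + d1/3 + 4 = 104/9
  d8 = d2 - d4 + d1*3 = -12
  d9 = d8/4 - d5 - d6*5 = -479/3
Walk from origin (0, 0):
  seg 1: down by d1 = 5/3 → (0, -5/3)
  seg 2: right by d4 = 19 → (19, -5/3)
  seg 3: left by d3 = 7 → (12, -5/3)
  seg 4: down by d7 = 104/9 → (12, -119/9)
  seg 5: left by d5 = 95 → (-83, -119/9)
  seg 6: left by d9 = -479/3 → (230/3, -119/9)
  seg 7: up by d6 = 37/3 → (230/3, -8/9)
  seg 8: left by d9 = -479/3 → (709/3, -8/9)

d5 = 95
d6 = 37/3
d7 = 104/9
d8 = -12
d9 = -479/3
endpoint = (709/3, -8/9)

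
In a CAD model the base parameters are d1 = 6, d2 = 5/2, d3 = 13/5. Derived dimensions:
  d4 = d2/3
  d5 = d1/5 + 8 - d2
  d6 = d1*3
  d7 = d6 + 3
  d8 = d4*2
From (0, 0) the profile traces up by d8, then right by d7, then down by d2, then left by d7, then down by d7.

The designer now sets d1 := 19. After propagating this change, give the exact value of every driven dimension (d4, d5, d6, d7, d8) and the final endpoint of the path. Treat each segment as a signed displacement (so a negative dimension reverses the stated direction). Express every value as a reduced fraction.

d4 = 5/6
d5 = 93/10
d6 = 57
d7 = 60
d8 = 5/3
endpoint = (0, -365/6)

Apply edit: d1 := 19
  d4 = d2/3 = 5/6
  d5 = d1/5 + 8 - d2 = 93/10
  d6 = d1*3 = 57
  d7 = d6 + 3 = 60
  d8 = d4*2 = 5/3
Walk from origin (0, 0):
  seg 1: up by d8 = 5/3 → (0, 5/3)
  seg 2: right by d7 = 60 → (60, 5/3)
  seg 3: down by d2 = 5/2 → (60, -5/6)
  seg 4: left by d7 = 60 → (0, -5/6)
  seg 5: down by d7 = 60 → (0, -365/6)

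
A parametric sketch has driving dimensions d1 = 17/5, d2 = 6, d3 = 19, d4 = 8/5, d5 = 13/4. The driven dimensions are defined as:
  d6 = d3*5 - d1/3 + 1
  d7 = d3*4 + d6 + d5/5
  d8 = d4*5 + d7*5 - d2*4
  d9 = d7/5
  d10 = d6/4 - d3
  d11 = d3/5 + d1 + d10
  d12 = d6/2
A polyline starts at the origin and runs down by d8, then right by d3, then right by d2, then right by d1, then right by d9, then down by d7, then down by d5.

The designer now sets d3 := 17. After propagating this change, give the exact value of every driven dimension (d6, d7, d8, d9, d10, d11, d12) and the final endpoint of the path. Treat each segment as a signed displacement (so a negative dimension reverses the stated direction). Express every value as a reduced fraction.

Apply edit: d3 := 17
  d6 = d3*5 - d1/3 + 1 = 1273/15
  d7 = d3*4 + d6 + d5/5 = 9211/60
  d8 = d4*5 + d7*5 - d2*4 = 9019/12
  d9 = d7/5 = 9211/300
  d10 = d6/4 - d3 = 253/60
  d11 = d3/5 + d1 + d10 = 661/60
  d12 = d6/2 = 1273/30
Walk from origin (0, 0):
  seg 1: down by d8 = 9019/12 → (0, -9019/12)
  seg 2: right by d3 = 17 → (17, -9019/12)
  seg 3: right by d2 = 6 → (23, -9019/12)
  seg 4: right by d1 = 17/5 → (132/5, -9019/12)
  seg 5: right by d9 = 9211/300 → (17131/300, -9019/12)
  seg 6: down by d7 = 9211/60 → (17131/300, -9051/10)
  seg 7: down by d5 = 13/4 → (17131/300, -18167/20)

d6 = 1273/15
d7 = 9211/60
d8 = 9019/12
d9 = 9211/300
d10 = 253/60
d11 = 661/60
d12 = 1273/30
endpoint = (17131/300, -18167/20)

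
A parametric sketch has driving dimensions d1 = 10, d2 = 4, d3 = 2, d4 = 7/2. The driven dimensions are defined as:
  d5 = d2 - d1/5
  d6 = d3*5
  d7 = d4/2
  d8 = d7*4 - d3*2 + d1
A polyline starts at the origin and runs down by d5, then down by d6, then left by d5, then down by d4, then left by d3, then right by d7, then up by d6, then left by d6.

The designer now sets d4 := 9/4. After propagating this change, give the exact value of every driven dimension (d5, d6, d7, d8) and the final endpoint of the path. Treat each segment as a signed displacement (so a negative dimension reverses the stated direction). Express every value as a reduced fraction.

d5 = 2
d6 = 10
d7 = 9/8
d8 = 21/2
endpoint = (-103/8, -17/4)

Apply edit: d4 := 9/4
  d5 = d2 - d1/5 = 2
  d6 = d3*5 = 10
  d7 = d4/2 = 9/8
  d8 = d7*4 - d3*2 + d1 = 21/2
Walk from origin (0, 0):
  seg 1: down by d5 = 2 → (0, -2)
  seg 2: down by d6 = 10 → (0, -12)
  seg 3: left by d5 = 2 → (-2, -12)
  seg 4: down by d4 = 9/4 → (-2, -57/4)
  seg 5: left by d3 = 2 → (-4, -57/4)
  seg 6: right by d7 = 9/8 → (-23/8, -57/4)
  seg 7: up by d6 = 10 → (-23/8, -17/4)
  seg 8: left by d6 = 10 → (-103/8, -17/4)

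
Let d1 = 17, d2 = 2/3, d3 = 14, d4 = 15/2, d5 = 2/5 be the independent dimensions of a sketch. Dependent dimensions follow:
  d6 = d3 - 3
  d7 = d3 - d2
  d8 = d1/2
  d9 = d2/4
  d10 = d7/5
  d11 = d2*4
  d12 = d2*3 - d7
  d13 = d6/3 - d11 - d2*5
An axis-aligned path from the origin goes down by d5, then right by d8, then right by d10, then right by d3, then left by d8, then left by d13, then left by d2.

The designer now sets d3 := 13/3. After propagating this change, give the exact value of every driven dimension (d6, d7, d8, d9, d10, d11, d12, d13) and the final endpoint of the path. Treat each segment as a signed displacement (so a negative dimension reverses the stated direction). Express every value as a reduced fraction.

Apply edit: d3 := 13/3
  d6 = d3 - 3 = 4/3
  d7 = d3 - d2 = 11/3
  d8 = d1/2 = 17/2
  d9 = d2/4 = 1/6
  d10 = d7/5 = 11/15
  d11 = d2*4 = 8/3
  d12 = d2*3 - d7 = -5/3
  d13 = d6/3 - d11 - d2*5 = -50/9
Walk from origin (0, 0):
  seg 1: down by d5 = 2/5 → (0, -2/5)
  seg 2: right by d8 = 17/2 → (17/2, -2/5)
  seg 3: right by d10 = 11/15 → (277/30, -2/5)
  seg 4: right by d3 = 13/3 → (407/30, -2/5)
  seg 5: left by d8 = 17/2 → (76/15, -2/5)
  seg 6: left by d13 = -50/9 → (478/45, -2/5)
  seg 7: left by d2 = 2/3 → (448/45, -2/5)

d6 = 4/3
d7 = 11/3
d8 = 17/2
d9 = 1/6
d10 = 11/15
d11 = 8/3
d12 = -5/3
d13 = -50/9
endpoint = (448/45, -2/5)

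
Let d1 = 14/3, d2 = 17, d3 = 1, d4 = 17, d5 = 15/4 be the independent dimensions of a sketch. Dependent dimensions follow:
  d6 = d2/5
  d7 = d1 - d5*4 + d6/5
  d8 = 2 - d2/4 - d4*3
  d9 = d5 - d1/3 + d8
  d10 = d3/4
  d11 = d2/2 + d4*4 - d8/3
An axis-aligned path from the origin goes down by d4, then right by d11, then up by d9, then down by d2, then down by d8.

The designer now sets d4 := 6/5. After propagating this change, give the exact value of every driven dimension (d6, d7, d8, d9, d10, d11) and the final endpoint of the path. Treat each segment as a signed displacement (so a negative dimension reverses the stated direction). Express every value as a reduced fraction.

Apply edit: d4 := 6/5
  d6 = d2/5 = 17/5
  d7 = d1 - d5*4 + d6/5 = -724/75
  d8 = 2 - d2/4 - d4*3 = -117/20
  d9 = d5 - d1/3 + d8 = -329/90
  d10 = d3/4 = 1/4
  d11 = d2/2 + d4*4 - d8/3 = 61/4
Walk from origin (0, 0):
  seg 1: down by d4 = 6/5 → (0, -6/5)
  seg 2: right by d11 = 61/4 → (61/4, -6/5)
  seg 3: up by d9 = -329/90 → (61/4, -437/90)
  seg 4: down by d2 = 17 → (61/4, -1967/90)
  seg 5: down by d8 = -117/20 → (61/4, -2881/180)

d6 = 17/5
d7 = -724/75
d8 = -117/20
d9 = -329/90
d10 = 1/4
d11 = 61/4
endpoint = (61/4, -2881/180)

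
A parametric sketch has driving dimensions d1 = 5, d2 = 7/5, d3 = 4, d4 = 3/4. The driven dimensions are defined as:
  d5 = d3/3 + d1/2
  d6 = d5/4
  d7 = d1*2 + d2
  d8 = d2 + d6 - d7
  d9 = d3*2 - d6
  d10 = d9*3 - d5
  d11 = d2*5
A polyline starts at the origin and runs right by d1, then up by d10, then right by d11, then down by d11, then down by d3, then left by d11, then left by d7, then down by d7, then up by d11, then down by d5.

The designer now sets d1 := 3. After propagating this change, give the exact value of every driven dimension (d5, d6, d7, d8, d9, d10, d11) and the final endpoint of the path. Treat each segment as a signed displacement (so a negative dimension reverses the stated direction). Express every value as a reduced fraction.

d5 = 17/6
d6 = 17/24
d7 = 37/5
d8 = -127/24
d9 = 175/24
d10 = 457/24
d11 = 7
endpoint = (-22/5, 577/120)

Apply edit: d1 := 3
  d5 = d3/3 + d1/2 = 17/6
  d6 = d5/4 = 17/24
  d7 = d1*2 + d2 = 37/5
  d8 = d2 + d6 - d7 = -127/24
  d9 = d3*2 - d6 = 175/24
  d10 = d9*3 - d5 = 457/24
  d11 = d2*5 = 7
Walk from origin (0, 0):
  seg 1: right by d1 = 3 → (3, 0)
  seg 2: up by d10 = 457/24 → (3, 457/24)
  seg 3: right by d11 = 7 → (10, 457/24)
  seg 4: down by d11 = 7 → (10, 289/24)
  seg 5: down by d3 = 4 → (10, 193/24)
  seg 6: left by d11 = 7 → (3, 193/24)
  seg 7: left by d7 = 37/5 → (-22/5, 193/24)
  seg 8: down by d7 = 37/5 → (-22/5, 77/120)
  seg 9: up by d11 = 7 → (-22/5, 917/120)
  seg 10: down by d5 = 17/6 → (-22/5, 577/120)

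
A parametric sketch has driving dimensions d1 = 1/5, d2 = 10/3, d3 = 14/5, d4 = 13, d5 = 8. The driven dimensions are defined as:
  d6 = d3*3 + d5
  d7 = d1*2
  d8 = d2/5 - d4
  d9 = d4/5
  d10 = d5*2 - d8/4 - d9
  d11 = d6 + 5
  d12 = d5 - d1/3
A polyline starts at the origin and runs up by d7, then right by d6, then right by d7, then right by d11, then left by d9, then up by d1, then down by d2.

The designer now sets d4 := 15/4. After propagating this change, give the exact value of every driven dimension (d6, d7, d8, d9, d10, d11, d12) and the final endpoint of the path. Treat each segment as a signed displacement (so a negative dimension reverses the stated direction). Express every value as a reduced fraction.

Apply edit: d4 := 15/4
  d6 = d3*3 + d5 = 82/5
  d7 = d1*2 = 2/5
  d8 = d2/5 - d4 = -37/12
  d9 = d4/5 = 3/4
  d10 = d5*2 - d8/4 - d9 = 769/48
  d11 = d6 + 5 = 107/5
  d12 = d5 - d1/3 = 119/15
Walk from origin (0, 0):
  seg 1: up by d7 = 2/5 → (0, 2/5)
  seg 2: right by d6 = 82/5 → (82/5, 2/5)
  seg 3: right by d7 = 2/5 → (84/5, 2/5)
  seg 4: right by d11 = 107/5 → (191/5, 2/5)
  seg 5: left by d9 = 3/4 → (749/20, 2/5)
  seg 6: up by d1 = 1/5 → (749/20, 3/5)
  seg 7: down by d2 = 10/3 → (749/20, -41/15)

d6 = 82/5
d7 = 2/5
d8 = -37/12
d9 = 3/4
d10 = 769/48
d11 = 107/5
d12 = 119/15
endpoint = (749/20, -41/15)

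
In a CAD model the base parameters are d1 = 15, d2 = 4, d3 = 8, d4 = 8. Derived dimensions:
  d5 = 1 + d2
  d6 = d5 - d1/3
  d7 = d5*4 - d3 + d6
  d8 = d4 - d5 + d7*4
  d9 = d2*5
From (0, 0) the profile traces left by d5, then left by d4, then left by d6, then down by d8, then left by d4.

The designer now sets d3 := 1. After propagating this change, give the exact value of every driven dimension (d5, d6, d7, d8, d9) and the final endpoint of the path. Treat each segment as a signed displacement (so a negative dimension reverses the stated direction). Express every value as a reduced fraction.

d5 = 5
d6 = 0
d7 = 19
d8 = 79
d9 = 20
endpoint = (-21, -79)

Apply edit: d3 := 1
  d5 = 1 + d2 = 5
  d6 = d5 - d1/3 = 0
  d7 = d5*4 - d3 + d6 = 19
  d8 = d4 - d5 + d7*4 = 79
  d9 = d2*5 = 20
Walk from origin (0, 0):
  seg 1: left by d5 = 5 → (-5, 0)
  seg 2: left by d4 = 8 → (-13, 0)
  seg 3: left by d6 = 0 → (-13, 0)
  seg 4: down by d8 = 79 → (-13, -79)
  seg 5: left by d4 = 8 → (-21, -79)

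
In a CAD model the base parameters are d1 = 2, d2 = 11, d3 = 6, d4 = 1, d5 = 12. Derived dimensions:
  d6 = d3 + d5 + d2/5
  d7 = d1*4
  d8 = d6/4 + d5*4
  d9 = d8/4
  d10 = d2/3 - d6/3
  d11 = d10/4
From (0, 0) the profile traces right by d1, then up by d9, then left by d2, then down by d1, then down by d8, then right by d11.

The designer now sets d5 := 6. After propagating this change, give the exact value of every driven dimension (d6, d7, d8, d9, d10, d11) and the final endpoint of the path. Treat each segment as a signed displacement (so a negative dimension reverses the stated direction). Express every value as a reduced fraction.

d6 = 71/5
d7 = 8
d8 = 551/20
d9 = 551/80
d10 = -16/15
d11 = -4/15
endpoint = (-139/15, -1813/80)

Apply edit: d5 := 6
  d6 = d3 + d5 + d2/5 = 71/5
  d7 = d1*4 = 8
  d8 = d6/4 + d5*4 = 551/20
  d9 = d8/4 = 551/80
  d10 = d2/3 - d6/3 = -16/15
  d11 = d10/4 = -4/15
Walk from origin (0, 0):
  seg 1: right by d1 = 2 → (2, 0)
  seg 2: up by d9 = 551/80 → (2, 551/80)
  seg 3: left by d2 = 11 → (-9, 551/80)
  seg 4: down by d1 = 2 → (-9, 391/80)
  seg 5: down by d8 = 551/20 → (-9, -1813/80)
  seg 6: right by d11 = -4/15 → (-139/15, -1813/80)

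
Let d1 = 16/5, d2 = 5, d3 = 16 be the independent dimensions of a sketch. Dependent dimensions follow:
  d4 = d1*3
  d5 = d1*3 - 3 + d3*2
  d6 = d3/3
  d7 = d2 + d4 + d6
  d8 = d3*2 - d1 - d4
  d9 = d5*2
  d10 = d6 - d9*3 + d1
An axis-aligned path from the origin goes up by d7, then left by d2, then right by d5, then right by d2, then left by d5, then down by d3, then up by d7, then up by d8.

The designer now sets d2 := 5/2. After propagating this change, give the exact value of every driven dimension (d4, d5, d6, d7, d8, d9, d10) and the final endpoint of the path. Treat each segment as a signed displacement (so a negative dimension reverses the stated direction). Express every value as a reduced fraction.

d4 = 48/5
d5 = 193/5
d6 = 16/3
d7 = 523/30
d8 = 96/5
d9 = 386/5
d10 = -3346/15
endpoint = (0, 571/15)

Apply edit: d2 := 5/2
  d4 = d1*3 = 48/5
  d5 = d1*3 - 3 + d3*2 = 193/5
  d6 = d3/3 = 16/3
  d7 = d2 + d4 + d6 = 523/30
  d8 = d3*2 - d1 - d4 = 96/5
  d9 = d5*2 = 386/5
  d10 = d6 - d9*3 + d1 = -3346/15
Walk from origin (0, 0):
  seg 1: up by d7 = 523/30 → (0, 523/30)
  seg 2: left by d2 = 5/2 → (-5/2, 523/30)
  seg 3: right by d5 = 193/5 → (361/10, 523/30)
  seg 4: right by d2 = 5/2 → (193/5, 523/30)
  seg 5: left by d5 = 193/5 → (0, 523/30)
  seg 6: down by d3 = 16 → (0, 43/30)
  seg 7: up by d7 = 523/30 → (0, 283/15)
  seg 8: up by d8 = 96/5 → (0, 571/15)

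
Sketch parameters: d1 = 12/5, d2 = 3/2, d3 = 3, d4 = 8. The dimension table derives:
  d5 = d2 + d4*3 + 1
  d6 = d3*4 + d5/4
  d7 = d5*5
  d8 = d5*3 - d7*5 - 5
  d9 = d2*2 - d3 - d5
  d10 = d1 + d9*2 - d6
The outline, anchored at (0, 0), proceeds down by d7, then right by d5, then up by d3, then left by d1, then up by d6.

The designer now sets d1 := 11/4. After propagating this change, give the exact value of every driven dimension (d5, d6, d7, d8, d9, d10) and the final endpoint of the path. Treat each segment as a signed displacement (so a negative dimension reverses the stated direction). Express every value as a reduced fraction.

Apply edit: d1 := 11/4
  d5 = d2 + d4*3 + 1 = 53/2
  d6 = d3*4 + d5/4 = 149/8
  d7 = d5*5 = 265/2
  d8 = d5*3 - d7*5 - 5 = -588
  d9 = d2*2 - d3 - d5 = -53/2
  d10 = d1 + d9*2 - d6 = -551/8
Walk from origin (0, 0):
  seg 1: down by d7 = 265/2 → (0, -265/2)
  seg 2: right by d5 = 53/2 → (53/2, -265/2)
  seg 3: up by d3 = 3 → (53/2, -259/2)
  seg 4: left by d1 = 11/4 → (95/4, -259/2)
  seg 5: up by d6 = 149/8 → (95/4, -887/8)

d5 = 53/2
d6 = 149/8
d7 = 265/2
d8 = -588
d9 = -53/2
d10 = -551/8
endpoint = (95/4, -887/8)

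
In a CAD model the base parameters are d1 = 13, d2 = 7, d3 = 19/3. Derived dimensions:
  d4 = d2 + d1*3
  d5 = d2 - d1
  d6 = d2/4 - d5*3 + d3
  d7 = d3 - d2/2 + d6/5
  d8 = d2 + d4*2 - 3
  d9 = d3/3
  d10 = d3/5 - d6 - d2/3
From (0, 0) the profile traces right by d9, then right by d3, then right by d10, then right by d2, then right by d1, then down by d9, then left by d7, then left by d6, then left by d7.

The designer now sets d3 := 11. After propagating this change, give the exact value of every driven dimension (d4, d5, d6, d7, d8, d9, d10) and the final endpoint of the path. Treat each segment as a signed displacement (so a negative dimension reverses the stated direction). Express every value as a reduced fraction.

Apply edit: d3 := 11
  d4 = d2 + d1*3 = 46
  d5 = d2 - d1 = -6
  d6 = d2/4 - d5*3 + d3 = 123/4
  d7 = d3 - d2/2 + d6/5 = 273/20
  d8 = d2 + d4*2 - 3 = 96
  d9 = d3/3 = 11/3
  d10 = d3/5 - d6 - d2/3 = -1853/60
Walk from origin (0, 0):
  seg 1: right by d9 = 11/3 → (11/3, 0)
  seg 2: right by d3 = 11 → (44/3, 0)
  seg 3: right by d10 = -1853/60 → (-973/60, 0)
  seg 4: right by d2 = 7 → (-553/60, 0)
  seg 5: right by d1 = 13 → (227/60, 0)
  seg 6: down by d9 = 11/3 → (227/60, -11/3)
  seg 7: left by d7 = 273/20 → (-148/15, -11/3)
  seg 8: left by d6 = 123/4 → (-2437/60, -11/3)
  seg 9: left by d7 = 273/20 → (-814/15, -11/3)

d4 = 46
d5 = -6
d6 = 123/4
d7 = 273/20
d8 = 96
d9 = 11/3
d10 = -1853/60
endpoint = (-814/15, -11/3)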